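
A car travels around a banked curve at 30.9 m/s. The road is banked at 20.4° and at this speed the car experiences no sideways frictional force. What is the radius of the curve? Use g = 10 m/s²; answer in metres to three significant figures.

257 m

Frictionless banking: tanθ = v²/(rg), so r = v²/(g tanθ).
r = (30.9)²/(10.0 × tan 20.4°) = 954.8/(10.0 × 0.3719) = 954.8/3.719 = 256.7 m.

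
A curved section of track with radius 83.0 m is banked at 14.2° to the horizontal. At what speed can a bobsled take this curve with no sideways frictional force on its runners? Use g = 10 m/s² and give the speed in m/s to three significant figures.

On a frictionless banked curve, N sinθ = mv²/r and N cosθ = mg, so tanθ = v²/(rg).
v = √(r g tanθ) = √(83.0 × 10.0 × tan 14.2°) = √(83.0 × 10.0 × 0.2530) = √210.0 = 14.49 m/s.

14.5 m/s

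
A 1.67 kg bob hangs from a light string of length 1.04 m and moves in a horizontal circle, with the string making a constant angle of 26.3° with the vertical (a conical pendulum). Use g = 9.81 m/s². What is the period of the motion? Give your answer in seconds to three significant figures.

r = L sinθ = 0.4608 m. From T sinθ = mω²r and T cosθ = mg: tanθ = ω²r/g, so ω² = g tanθ / r = g/(L cosθ).
ω = √(g/(L cosθ)) = √(9.81/(1.04 × 0.8965)) = √10.52 = 3.244 rad/s.
Period = 2π/ω = 1.937 s.

1.94 s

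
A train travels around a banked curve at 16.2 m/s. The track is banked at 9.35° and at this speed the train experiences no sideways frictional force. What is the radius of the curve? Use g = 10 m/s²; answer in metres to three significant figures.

159 m

Frictionless banking: tanθ = v²/(rg), so r = v²/(g tanθ).
r = (16.2)²/(10.0 × tan 9.35°) = 262.4/(10.0 × 0.1647) = 262.4/1.647 = 159.4 m.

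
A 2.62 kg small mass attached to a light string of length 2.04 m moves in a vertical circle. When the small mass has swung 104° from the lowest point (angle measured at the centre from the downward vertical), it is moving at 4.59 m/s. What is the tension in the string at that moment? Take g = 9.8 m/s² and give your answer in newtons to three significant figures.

Take the radial direction toward the centre of the circle as positive. The component of the weight along the string toward the centre is −mg cos φ (φ measured from the bottom), so Newton's second law along the string gives T − mg cos φ = m v²/r.
cos 104° = -0.2419, so T = m(v²/r + g cos φ) = 2.62 × ((4.59)²/2.04 + 9.8 × -0.2419) = 2.62 × (10.33 + (-2.371)) = 2.62 × 7.957 = 20.85 N.

20.8 N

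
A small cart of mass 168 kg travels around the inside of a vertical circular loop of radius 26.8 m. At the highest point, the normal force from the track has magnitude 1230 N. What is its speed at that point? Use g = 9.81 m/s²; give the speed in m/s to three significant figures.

21.4 m/s

At the top, N + mg = mv²/r, so v = √(r(N/m + g)) = √(26.8 × (1230/168 + 9.81)) = √(26.8 × 17.13) = √459.1 = 21.43 m/s.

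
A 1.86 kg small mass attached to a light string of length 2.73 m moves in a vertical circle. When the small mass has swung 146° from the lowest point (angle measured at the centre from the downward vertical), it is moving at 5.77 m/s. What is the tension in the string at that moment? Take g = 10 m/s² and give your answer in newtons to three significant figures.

7.26 N

Take the radial direction toward the centre of the circle as positive. The component of the weight along the string toward the centre is −mg cos φ (φ measured from the bottom), so Newton's second law along the string gives T − mg cos φ = m v²/r.
cos 146° = -0.8290, so T = m(v²/r + g cos φ) = 1.86 × ((5.77)²/2.73 + 10.0 × -0.8290) = 1.86 × (12.20 + (-8.290)) = 1.86 × 3.905 = 7.263 N.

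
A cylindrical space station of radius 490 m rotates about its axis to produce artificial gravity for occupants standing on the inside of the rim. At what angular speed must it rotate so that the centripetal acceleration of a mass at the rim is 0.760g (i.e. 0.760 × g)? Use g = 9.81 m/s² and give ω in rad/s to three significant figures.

Centripetal acceleration a_c = ω²r. Setting ω²r = 0.760g:
ω = √(0.760g / r) = √(0.760 × 9.81 / 490) = √0.01522 = 0.1234 rad/s.

0.123 rad/s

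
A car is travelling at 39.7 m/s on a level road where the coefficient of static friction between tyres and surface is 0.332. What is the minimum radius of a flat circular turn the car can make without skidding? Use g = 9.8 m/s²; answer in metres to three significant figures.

At the limit, μ_s m g = m v²/r, so r_min = v²/(μ_s g) = (39.7)²/(0.332 × 9.8) = 1576/3.254 = 484.4 m.

484 m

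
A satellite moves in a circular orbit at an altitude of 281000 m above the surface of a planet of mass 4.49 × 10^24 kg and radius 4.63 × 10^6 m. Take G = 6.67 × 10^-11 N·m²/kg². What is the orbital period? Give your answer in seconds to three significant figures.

3950 s

r = R + h = 4.63 × 10^6 + 281000 = 4.911 × 10^6 m. Gravity provides the centripetal force: G M m / r² = m v² / r ⇒ v = √(GM/r) = 7809 m/s.
T = 2πr/v = 2π × 4.911 × 10^6 / 7809 = 3951 s.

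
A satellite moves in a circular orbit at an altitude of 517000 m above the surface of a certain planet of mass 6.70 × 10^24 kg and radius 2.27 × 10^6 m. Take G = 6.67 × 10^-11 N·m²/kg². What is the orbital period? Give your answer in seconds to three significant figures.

1380 s

r = R + h = 2.27 × 10^6 + 517000 = 2.787 × 10^6 m. Gravity provides the centripetal force: G M m / r² = m v² / r ⇒ v = √(GM/r) = 12660 m/s.
T = 2πr/v = 2π × 2.787 × 10^6 / 12660 = 1383 s.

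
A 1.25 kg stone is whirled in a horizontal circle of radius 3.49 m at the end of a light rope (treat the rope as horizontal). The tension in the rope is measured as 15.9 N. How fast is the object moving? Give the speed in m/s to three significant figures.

T = m v²/r ⇒ v = √(T r / m) = √(15.9 × 3.49 / 1.25) = √44.39 = 6.663 m/s.

6.66 m/s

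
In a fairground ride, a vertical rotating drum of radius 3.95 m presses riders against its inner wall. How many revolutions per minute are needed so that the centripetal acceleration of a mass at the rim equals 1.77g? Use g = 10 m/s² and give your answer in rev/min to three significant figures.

20.2 rev/min

Require ω²r = 1.77g, so ω = √(1.77 × 10.0/3.95) = 2.117 rad/s.
In rev/min: ω × 60/(2π) = 2.117 × 60/(2π) = 20.21 rev/min.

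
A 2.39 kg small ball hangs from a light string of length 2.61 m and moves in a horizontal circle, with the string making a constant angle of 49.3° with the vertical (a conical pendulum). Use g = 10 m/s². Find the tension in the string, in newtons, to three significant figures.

Vertically the bob has no acceleration, so T cosθ = mg.
T = mg/cosθ = 2.39 × 10.0 / cos 49.3° = 23.90/0.6521 = 36.65 N.

36.7 N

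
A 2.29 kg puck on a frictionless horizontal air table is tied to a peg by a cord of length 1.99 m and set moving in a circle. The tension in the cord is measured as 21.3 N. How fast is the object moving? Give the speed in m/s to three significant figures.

T = m v²/r ⇒ v = √(T r / m) = √(21.3 × 1.99 / 2.29) = √18.51 = 4.302 m/s.

4.30 m/s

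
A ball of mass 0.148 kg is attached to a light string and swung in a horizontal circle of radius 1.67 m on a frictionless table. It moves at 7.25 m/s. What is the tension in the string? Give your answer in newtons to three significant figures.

The tension is the only horizontal force, so it supplies the full centripetal force: T = m v²/r = 0.148 × (7.250)²/1.67 = 0.148 × 52.56/1.67 = 4.658 N.

4.66 N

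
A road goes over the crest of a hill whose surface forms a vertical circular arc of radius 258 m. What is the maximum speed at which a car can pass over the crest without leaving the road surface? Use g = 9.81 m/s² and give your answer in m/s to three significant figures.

At the crest the centre of the circle is below the car, so the net downward (centripetal) force is mg − N = mv²/r.
The car leaves the road when N → 0, giving v_max = √(g r) = √(9.81 × 258) = 50.31 m/s.

50.3 m/s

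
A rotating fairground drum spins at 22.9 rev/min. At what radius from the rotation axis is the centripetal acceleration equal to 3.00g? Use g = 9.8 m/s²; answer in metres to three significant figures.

5.11 m

ω = 22.9 rev/min × 2π/60 = 2.398 rad/s.
a_c = ω²r = 3.00g ⇒ r = 3.00 × 9.8 / (2.398)² = 29.40/5.751 = 5.112 m.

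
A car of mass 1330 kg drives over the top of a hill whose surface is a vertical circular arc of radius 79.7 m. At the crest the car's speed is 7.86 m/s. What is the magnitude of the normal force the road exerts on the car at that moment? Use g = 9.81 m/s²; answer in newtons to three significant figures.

12000 N

At the crest the centripetal acceleration points downward (toward the centre of the arc), so mg − N = mv²/r.
N = m(g − v²/r) = 1330 × (9.81 − (7.86)²/79.7) = 1330 × (9.81 − 0.7752) = 1330 × 9.035 = 12020 N.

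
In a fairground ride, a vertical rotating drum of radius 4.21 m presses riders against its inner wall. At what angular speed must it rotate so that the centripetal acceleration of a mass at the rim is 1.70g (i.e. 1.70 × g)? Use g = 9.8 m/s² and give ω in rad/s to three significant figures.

1.99 rad/s

Centripetal acceleration a_c = ω²r. Setting ω²r = 1.70g:
ω = √(1.70g / r) = √(1.70 × 9.8 / 4.21) = √3.957 = 1.989 rad/s.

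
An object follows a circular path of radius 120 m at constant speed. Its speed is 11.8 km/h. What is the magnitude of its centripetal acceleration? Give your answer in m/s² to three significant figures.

v = 11.8 km/h = 11.8/3.6 = 3.278 m/s.
a_c = v²/r = (3.278)²/120 = 10.74/120 = 0.08953 m/s².

0.0895 m/s²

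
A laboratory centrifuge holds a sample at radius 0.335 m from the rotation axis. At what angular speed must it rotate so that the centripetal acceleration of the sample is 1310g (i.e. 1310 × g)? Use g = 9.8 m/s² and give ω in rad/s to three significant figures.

Centripetal acceleration a_c = ω²r. Setting ω²r = 1310g:
ω = √(1310g / r) = √(1310 × 9.8 / 0.335) = √38320 = 195.8 rad/s.

196 rad/s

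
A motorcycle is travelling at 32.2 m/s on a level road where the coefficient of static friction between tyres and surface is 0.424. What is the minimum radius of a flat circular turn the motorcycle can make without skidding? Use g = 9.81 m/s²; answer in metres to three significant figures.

At the limit, μ_s m g = m v²/r, so r_min = v²/(μ_s g) = (32.2)²/(0.424 × 9.81) = 1037/4.159 = 249.3 m.

249 m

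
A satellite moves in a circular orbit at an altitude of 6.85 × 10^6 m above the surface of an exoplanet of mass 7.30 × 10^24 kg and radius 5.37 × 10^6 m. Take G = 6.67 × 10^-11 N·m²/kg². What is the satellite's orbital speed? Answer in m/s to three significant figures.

6310 m/s

Orbital radius r = R + h = 5.37 × 10^6 + 6.85 × 10^6 = 1.222 × 10^7 m.
Gravity supplies the centripetal force: G M m / r² = m v² / r, so v = √(GM/r).
v = √(6.67 × 10^-11 × 7.30 × 10^24 / 1.222 × 10^7) = √(3.985 × 10^7) = 6312 m/s.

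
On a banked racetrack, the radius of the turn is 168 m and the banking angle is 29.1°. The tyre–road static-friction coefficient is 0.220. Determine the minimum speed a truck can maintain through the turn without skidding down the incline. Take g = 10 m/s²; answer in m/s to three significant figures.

At the minimum speed, friction acts up the slope at its limiting value f = μN. Radially (horizontal, toward centre): N sinθ − μN cosθ = mv²/r. Vertically: N cosθ + μN sinθ = mg.
Dividing: v² = r g (sinθ − μcosθ)/(cosθ + μsinθ).
sinθ − μcosθ = 0.4863 − 0.220×0.8738 = 0.2941; cosθ + μsinθ = 0.8738 + 0.220×0.4863 = 0.9808.
v² = 168 × 10.0 × 0.2941/0.9808 = 503.8 m²/s², so v = 22.45 m/s.

22.4 m/s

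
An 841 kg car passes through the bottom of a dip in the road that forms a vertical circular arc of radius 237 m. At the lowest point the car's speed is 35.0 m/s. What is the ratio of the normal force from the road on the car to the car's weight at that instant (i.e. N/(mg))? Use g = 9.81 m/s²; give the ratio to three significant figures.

At the bottom, N − mg = mv²/r, so N = m(v²/r + g) and N/(mg) = v²/(rg) + 1 = (35.0)²/(237 × 9.81) + 1 = 0.5269 + 1 = 1.527.

1.53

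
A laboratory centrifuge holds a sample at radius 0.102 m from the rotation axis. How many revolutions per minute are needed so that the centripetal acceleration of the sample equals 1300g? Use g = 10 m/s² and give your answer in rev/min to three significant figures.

3410 rev/min

Require ω²r = 1300g, so ω = √(1300 × 10.0/0.102) = 357.0 rad/s.
In rev/min: ω × 60/(2π) = 357.0 × 60/(2π) = 3409 rev/min.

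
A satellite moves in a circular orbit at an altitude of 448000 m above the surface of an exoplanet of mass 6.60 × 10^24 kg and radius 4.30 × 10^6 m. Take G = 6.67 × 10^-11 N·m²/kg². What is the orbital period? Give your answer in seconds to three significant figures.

r = R + h = 4.30 × 10^6 + 448000 = 4.748 × 10^6 m. Gravity provides the centripetal force: G M m / r² = m v² / r ⇒ v = √(GM/r) = 9629 m/s.
T = 2πr/v = 2π × 4.748 × 10^6 / 9629 = 3098 s.

3100 s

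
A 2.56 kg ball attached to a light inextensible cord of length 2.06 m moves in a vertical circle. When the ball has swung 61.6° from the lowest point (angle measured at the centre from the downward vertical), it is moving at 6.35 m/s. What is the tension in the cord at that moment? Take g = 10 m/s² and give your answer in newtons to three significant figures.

62.3 N

Take the radial direction toward the centre of the circle as positive. The component of the weight along the string toward the centre is −mg cos φ (φ measured from the bottom), so Newton's second law along the string gives T − mg cos φ = m v²/r.
cos 61.6° = 0.4756, so T = m(v²/r + g cos φ) = 2.56 × ((6.35)²/2.06 + 10.0 × 0.4756) = 2.56 × (19.57 + (4.756)) = 2.56 × 24.33 = 62.29 N.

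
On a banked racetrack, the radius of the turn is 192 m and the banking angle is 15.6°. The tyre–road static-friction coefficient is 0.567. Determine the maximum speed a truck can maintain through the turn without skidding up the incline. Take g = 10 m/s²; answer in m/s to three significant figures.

At the maximum speed, friction acts down the slope at its limiting value f = μN. Radially (horizontal, toward centre): N sinθ + μN cosθ = mv²/r. Vertically: N cosθ − μN sinθ = mg.
Dividing: v² = r g (sinθ + μcosθ)/(cosθ − μsinθ).
sinθ + μcosθ = 0.2689 + 0.567×0.9632 = 0.8150; cosθ − μsinθ = 0.9632 − 0.567×0.2689 = 0.8107.
v² = 192 × 10.0 × 0.8150/0.8107 = 1930 m²/s², so v = 43.94 m/s.

43.9 m/s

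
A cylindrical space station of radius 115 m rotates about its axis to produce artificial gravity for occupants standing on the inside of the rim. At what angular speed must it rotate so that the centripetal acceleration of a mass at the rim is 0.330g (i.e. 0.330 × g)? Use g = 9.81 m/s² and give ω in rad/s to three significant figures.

Centripetal acceleration a_c = ω²r. Setting ω²r = 0.330g:
ω = √(0.330g / r) = √(0.330 × 9.81 / 115) = √0.02815 = 0.1678 rad/s.

0.168 rad/s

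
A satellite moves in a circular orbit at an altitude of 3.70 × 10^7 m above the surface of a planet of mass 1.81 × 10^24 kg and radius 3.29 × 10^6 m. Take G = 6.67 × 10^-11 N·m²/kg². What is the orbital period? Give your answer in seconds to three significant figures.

r = R + h = 3.29 × 10^6 + 3.70 × 10^7 = 4.029 × 10^7 m. Gravity provides the centripetal force: G M m / r² = m v² / r ⇒ v = √(GM/r) = 1731 m/s.
T = 2πr/v = 2π × 4.029 × 10^7 / 1731 = 146200 s.

146000 s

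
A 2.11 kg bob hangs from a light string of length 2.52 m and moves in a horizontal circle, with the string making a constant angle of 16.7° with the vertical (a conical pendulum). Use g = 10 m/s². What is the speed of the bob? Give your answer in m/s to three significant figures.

1.47 m/s

The radius of the circle is r = L sinθ = 2.52 × sin 16.7° = 0.7241 m.
Horizontally T sinθ = mv²/r and vertically T cosθ = mg, so tanθ = v²/(rg).
v = √(r g tanθ) = √(0.7241 × 10.0 × 0.3000) = √2.173 = 1.474 m/s.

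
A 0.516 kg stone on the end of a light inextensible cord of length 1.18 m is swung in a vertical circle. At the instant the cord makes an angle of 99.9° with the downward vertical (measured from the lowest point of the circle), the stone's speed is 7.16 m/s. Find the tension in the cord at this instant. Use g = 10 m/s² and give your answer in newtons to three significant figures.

21.5 N

Take the radial direction toward the centre of the circle as positive. The component of the weight along the string toward the centre is −mg cos φ (φ measured from the bottom), so Newton's second law along the string gives T − mg cos φ = m v²/r.
cos 99.9° = -0.1719, so T = m(v²/r + g cos φ) = 0.516 × ((7.16)²/1.18 + 10.0 × -0.1719) = 0.516 × (43.45 + (-1.719)) = 0.516 × 41.73 = 21.53 N.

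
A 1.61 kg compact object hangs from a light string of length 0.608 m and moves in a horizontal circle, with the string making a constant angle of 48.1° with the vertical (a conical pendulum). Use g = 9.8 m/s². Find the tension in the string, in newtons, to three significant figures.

Vertically the bob has no acceleration, so T cosθ = mg.
T = mg/cosθ = 1.61 × 9.8 / cos 48.1° = 15.78/0.6678 = 23.63 N.

23.6 N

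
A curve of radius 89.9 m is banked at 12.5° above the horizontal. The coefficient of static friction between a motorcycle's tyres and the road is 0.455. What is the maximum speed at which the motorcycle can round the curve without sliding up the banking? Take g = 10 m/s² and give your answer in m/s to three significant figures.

26.0 m/s

At the maximum speed, friction acts down the slope at its limiting value f = μN. Radially (horizontal, toward centre): N sinθ + μN cosθ = mv²/r. Vertically: N cosθ − μN sinθ = mg.
Dividing: v² = r g (sinθ + μcosθ)/(cosθ − μsinθ).
sinθ + μcosθ = 0.2164 + 0.455×0.9763 = 0.6607; cosθ − μsinθ = 0.9763 − 0.455×0.2164 = 0.8778.
v² = 89.9 × 10.0 × 0.6607/0.8778 = 676.6 m²/s², so v = 26.01 m/s.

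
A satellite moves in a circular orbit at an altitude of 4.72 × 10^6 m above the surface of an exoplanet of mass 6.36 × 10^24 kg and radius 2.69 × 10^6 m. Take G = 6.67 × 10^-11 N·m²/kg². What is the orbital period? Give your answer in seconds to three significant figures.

6150 s

r = R + h = 2.69 × 10^6 + 4.72 × 10^6 = 7.410 × 10^6 m. Gravity provides the centripetal force: G M m / r² = m v² / r ⇒ v = √(GM/r) = 7566 m/s.
T = 2πr/v = 2π × 7.410 × 10^6 / 7566 = 6153 s.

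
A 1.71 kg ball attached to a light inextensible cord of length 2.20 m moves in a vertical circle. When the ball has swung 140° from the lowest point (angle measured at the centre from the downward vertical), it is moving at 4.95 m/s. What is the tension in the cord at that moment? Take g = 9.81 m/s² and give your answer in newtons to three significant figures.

Take the radial direction toward the centre of the circle as positive. The component of the weight along the string toward the centre is −mg cos φ (φ measured from the bottom), so Newton's second law along the string gives T − mg cos φ = m v²/r.
cos 140° = -0.7660, so T = m(v²/r + g cos φ) = 1.71 × ((4.95)²/2.20 + 9.81 × -0.7660) = 1.71 × (11.14 + (-7.515)) = 1.71 × 3.623 = 6.195 N.

6.19 N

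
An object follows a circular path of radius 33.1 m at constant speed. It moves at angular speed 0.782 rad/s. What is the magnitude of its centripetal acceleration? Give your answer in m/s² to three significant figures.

v = ωr = 0.782 × 33.1 = 25.88 m/s.
a_c = v²/r = (25.88)²/33.1 = 670.0/33.1 = 20.24 m/s².

20.2 m/s²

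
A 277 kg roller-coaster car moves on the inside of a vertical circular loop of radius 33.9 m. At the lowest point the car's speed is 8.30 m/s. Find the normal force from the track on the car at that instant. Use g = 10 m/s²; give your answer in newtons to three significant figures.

3330 N

At the lowest point, N points up (toward the centre) and the weight mg points down (away from the centre), so the net inward force is N − mg = mv²/r.
N = m(v²/r + g) = 277 × ((8.30)²/33.9 + 10.0) = 277 × (2.032 + 10.0) = 277 × 12.03 = 3333 N.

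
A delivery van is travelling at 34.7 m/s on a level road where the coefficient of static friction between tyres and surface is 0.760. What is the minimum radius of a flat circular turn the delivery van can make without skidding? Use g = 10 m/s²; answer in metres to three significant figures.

158 m

At the limit, μ_s m g = m v²/r, so r_min = v²/(μ_s g) = (34.7)²/(0.760 × 10.0) = 1204/7.600 = 158.4 m.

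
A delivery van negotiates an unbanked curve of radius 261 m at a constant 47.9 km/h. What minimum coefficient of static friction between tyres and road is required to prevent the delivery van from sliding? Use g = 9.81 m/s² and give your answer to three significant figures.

0.0691

v = 47.9/3.6 = 13.31 m/s.
Friction provides the centripetal force: μ_s m g = m v²/r, so μ_s = v²/(g r) = (13.31)²/(9.81 × 261) = 177.0/2560 = 0.06914.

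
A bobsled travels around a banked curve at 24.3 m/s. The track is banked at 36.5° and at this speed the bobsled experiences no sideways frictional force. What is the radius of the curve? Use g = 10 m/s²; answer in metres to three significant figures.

79.8 m

Frictionless banking: tanθ = v²/(rg), so r = v²/(g tanθ).
r = (24.3)²/(10.0 × tan 36.5°) = 590.5/(10.0 × 0.7400) = 590.5/7.400 = 79.80 m.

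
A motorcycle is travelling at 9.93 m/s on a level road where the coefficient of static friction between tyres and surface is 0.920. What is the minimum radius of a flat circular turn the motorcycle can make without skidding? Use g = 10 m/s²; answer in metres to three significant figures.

At the limit, μ_s m g = m v²/r, so r_min = v²/(μ_s g) = (9.93)²/(0.920 × 10.0) = 98.60/9.200 = 10.72 m.

10.7 m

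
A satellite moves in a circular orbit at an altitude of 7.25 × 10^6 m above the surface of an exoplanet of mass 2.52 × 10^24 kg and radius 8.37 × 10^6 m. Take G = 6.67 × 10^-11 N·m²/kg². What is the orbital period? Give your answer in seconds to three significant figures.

29900 s

r = R + h = 8.37 × 10^6 + 7.25 × 10^6 = 1.562 × 10^7 m. Gravity provides the centripetal force: G M m / r² = m v² / r ⇒ v = √(GM/r) = 3280 m/s.
T = 2πr/v = 2π × 1.562 × 10^7 / 3280 = 29920 s.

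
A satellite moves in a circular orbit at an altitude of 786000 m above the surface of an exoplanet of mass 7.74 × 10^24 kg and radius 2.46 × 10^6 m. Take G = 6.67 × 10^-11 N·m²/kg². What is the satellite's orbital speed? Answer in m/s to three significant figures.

12600 m/s

Orbital radius r = R + h = 2.46 × 10^6 + 786000 = 3.246 × 10^6 m.
Gravity supplies the centripetal force: G M m / r² = m v² / r, so v = √(GM/r).
v = √(6.67 × 10^-11 × 7.74 × 10^24 / 3.246 × 10^6) = √(1.590 × 10^8) = 12610 m/s.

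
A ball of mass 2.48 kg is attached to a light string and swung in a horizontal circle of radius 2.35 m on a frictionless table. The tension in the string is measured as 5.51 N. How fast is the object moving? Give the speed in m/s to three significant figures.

2.28 m/s

T = m v²/r ⇒ v = √(T r / m) = √(5.51 × 2.35 / 2.48) = √5.221 = 2.285 m/s.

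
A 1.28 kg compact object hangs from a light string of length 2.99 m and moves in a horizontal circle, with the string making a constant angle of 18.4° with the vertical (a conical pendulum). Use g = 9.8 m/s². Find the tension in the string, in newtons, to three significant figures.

Vertically the bob has no acceleration, so T cosθ = mg.
T = mg/cosθ = 1.28 × 9.8 / cos 18.4° = 12.54/0.9489 = 13.22 N.

13.2 N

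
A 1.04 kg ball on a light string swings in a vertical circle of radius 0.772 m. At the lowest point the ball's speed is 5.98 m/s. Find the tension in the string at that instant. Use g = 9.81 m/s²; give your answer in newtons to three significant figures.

58.4 N

At the lowest point, T points up (toward the centre) and the weight mg points down (away from the centre), so the net inward force is T − mg = mv²/r.
T = m(v²/r + g) = 1.04 × ((5.98)²/0.772 + 9.81) = 1.04 × (46.32 + 9.81) = 1.04 × 56.13 = 58.38 N.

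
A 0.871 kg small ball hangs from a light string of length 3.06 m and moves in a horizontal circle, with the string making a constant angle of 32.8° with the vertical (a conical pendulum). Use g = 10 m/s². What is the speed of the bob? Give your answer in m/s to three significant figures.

The radius of the circle is r = L sinθ = 3.06 × sin 32.8° = 1.658 m.
Horizontally T sinθ = mv²/r and vertically T cosθ = mg, so tanθ = v²/(rg).
v = √(r g tanθ) = √(1.658 × 10.0 × 0.6445) = √10.68 = 3.268 m/s.

3.27 m/s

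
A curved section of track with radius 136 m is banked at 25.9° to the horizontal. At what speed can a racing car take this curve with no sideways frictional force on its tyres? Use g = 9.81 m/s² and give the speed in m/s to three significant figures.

25.5 m/s

On a frictionless banked curve, N sinθ = mv²/r and N cosθ = mg, so tanθ = v²/(rg).
v = √(r g tanθ) = √(136 × 9.81 × tan 25.9°) = √(136 × 9.81 × 0.4856) = √647.8 = 25.45 m/s.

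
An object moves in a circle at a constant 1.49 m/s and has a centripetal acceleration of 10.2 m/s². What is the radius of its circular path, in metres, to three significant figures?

0.218 m

a_c = v²/r ⇒ r = v²/a_c = (1.49)²/10.2 = 2.220/10.2 = 0.2177 m.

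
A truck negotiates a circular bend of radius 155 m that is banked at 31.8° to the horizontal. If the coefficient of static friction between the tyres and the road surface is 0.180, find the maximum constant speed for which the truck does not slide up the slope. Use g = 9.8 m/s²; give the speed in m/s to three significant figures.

At the maximum speed, friction acts down the slope at its limiting value f = μN. Radially (horizontal, toward centre): N sinθ + μN cosθ = mv²/r. Vertically: N cosθ − μN sinθ = mg.
Dividing: v² = r g (sinθ + μcosθ)/(cosθ − μsinθ).
sinθ + μcosθ = 0.5270 + 0.180×0.8499 = 0.6799; cosθ − μsinθ = 0.8499 − 0.180×0.5270 = 0.7550.
v² = 155 × 9.8 × 0.6799/0.7550 = 1368 m²/s², so v = 36.99 m/s.

37.0 m/s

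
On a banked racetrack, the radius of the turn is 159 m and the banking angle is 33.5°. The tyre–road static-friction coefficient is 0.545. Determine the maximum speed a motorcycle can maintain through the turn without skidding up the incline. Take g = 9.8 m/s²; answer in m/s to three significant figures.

54.2 m/s

At the maximum speed, friction acts down the slope at its limiting value f = μN. Radially (horizontal, toward centre): N sinθ + μN cosθ = mv²/r. Vertically: N cosθ − μN sinθ = mg.
Dividing: v² = r g (sinθ + μcosθ)/(cosθ − μsinθ).
sinθ + μcosθ = 0.5519 + 0.545×0.8339 = 1.006; cosθ − μsinθ = 0.8339 − 0.545×0.5519 = 0.5331.
v² = 159 × 9.8 × 1.006/0.5331 = 2942 m²/s², so v = 54.24 m/s.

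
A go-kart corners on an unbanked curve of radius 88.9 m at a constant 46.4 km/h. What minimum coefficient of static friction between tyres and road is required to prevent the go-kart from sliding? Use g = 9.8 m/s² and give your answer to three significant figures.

v = 46.4/3.6 = 12.89 m/s.
Friction provides the centripetal force: μ_s m g = m v²/r, so μ_s = v²/(g r) = (12.89)²/(9.8 × 88.9) = 166.1/871.2 = 0.1907.

0.191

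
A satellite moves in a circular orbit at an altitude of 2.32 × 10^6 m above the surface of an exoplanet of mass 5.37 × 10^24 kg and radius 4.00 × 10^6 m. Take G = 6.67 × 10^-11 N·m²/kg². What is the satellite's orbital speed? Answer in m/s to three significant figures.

7530 m/s

Orbital radius r = R + h = 4.00 × 10^6 + 2.32 × 10^6 = 6.320 × 10^6 m.
Gravity supplies the centripetal force: G M m / r² = m v² / r, so v = √(GM/r).
v = √(6.67 × 10^-11 × 5.37 × 10^24 / 6.320 × 10^6) = √(5.667 × 10^7) = 7528 m/s.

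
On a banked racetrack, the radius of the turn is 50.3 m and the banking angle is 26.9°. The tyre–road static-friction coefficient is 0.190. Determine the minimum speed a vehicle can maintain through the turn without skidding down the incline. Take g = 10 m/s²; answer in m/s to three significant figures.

12.1 m/s

At the minimum speed, friction acts up the slope at its limiting value f = μN. Radially (horizontal, toward centre): N sinθ − μN cosθ = mv²/r. Vertically: N cosθ + μN sinθ = mg.
Dividing: v² = r g (sinθ − μcosθ)/(cosθ + μsinθ).
sinθ − μcosθ = 0.4524 − 0.190×0.8918 = 0.2830; cosθ + μsinθ = 0.8918 + 0.190×0.4524 = 0.9778.
v² = 50.3 × 10.0 × 0.2830/0.9778 = 145.6 m²/s², so v = 12.07 m/s.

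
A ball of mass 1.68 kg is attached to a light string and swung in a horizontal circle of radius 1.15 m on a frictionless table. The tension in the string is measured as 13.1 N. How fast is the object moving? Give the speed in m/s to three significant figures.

T = m v²/r ⇒ v = √(T r / m) = √(13.1 × 1.15 / 1.68) = √8.967 = 2.995 m/s.

2.99 m/s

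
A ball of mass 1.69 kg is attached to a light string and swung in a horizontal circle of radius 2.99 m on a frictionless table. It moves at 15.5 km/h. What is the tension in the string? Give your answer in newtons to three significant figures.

10.5 N

v = 15.5 km/h = 15.5/3.6 = 4.306 m/s.
The tension is the only horizontal force, so it supplies the full centripetal force: T = m v²/r = 1.69 × (4.306)²/2.99 = 1.69 × 18.54/2.99 = 10.48 N.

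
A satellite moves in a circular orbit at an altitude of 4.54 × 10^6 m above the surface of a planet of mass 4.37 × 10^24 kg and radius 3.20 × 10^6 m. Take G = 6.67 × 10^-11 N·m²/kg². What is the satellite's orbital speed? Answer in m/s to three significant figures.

6140 m/s

Orbital radius r = R + h = 3.20 × 10^6 + 4.54 × 10^6 = 7.740 × 10^6 m.
Gravity supplies the centripetal force: G M m / r² = m v² / r, so v = √(GM/r).
v = √(6.67 × 10^-11 × 4.37 × 10^24 / 7.740 × 10^6) = √(3.766 × 10^7) = 6137 m/s.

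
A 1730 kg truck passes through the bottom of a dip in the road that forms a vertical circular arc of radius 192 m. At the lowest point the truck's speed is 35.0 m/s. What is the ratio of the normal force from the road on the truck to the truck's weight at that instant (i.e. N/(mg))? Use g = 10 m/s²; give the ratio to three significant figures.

1.64

At the bottom, N − mg = mv²/r, so N = m(v²/r + g) and N/(mg) = v²/(rg) + 1 = (35.0)²/(192 × 10.0) + 1 = 0.6380 + 1 = 1.638.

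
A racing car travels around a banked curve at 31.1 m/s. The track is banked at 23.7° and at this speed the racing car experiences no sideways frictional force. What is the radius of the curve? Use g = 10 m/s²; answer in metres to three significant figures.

Frictionless banking: tanθ = v²/(rg), so r = v²/(g tanθ).
r = (31.1)²/(10.0 × tan 23.7°) = 967.2/(10.0 × 0.4390) = 967.2/4.390 = 220.3 m.

220 m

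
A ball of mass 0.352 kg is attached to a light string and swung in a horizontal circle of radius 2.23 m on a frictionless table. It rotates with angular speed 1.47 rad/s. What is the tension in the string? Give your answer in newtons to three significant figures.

1.70 N

v = ωr = 1.47 × 2.23 = 3.278 m/s.
The tension is the only horizontal force, so it supplies the full centripetal force: T = m v²/r = 0.352 × (3.278)²/2.23 = 0.352 × 10.75/2.23 = 1.696 N.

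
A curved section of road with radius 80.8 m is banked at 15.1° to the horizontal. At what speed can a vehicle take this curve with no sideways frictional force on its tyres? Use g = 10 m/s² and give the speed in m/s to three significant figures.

On a frictionless banked curve, N sinθ = mv²/r and N cosθ = mg, so tanθ = v²/(rg).
v = √(r g tanθ) = √(80.8 × 10.0 × tan 15.1°) = √(80.8 × 10.0 × 0.2698) = √218.0 = 14.77 m/s.

14.8 m/s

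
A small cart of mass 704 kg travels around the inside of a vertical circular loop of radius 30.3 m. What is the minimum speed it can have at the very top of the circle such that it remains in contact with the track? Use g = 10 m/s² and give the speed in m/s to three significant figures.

17.4 m/s

At the highest point the centre is directly below, so both the weight and N act inward: N + mg = mv²/r.
At minimum speed N → 0, so mg = mv_min²/r ⇒ v_min = √(g r) = √(10.0 × 30.3) = 17.41 m/s.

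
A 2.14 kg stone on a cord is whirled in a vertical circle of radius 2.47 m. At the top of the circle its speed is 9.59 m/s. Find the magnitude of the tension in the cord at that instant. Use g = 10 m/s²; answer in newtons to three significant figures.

58.3 N

At the top, both T and the weight mg point inward (toward the centre), so T + mg = mv²/r.
T = m(v²/r − g) = 2.14 × ((9.59)²/2.47 − 10.0) = 2.14 × (37.23 − 10.0) = 2.14 × 27.23 = 58.28 N.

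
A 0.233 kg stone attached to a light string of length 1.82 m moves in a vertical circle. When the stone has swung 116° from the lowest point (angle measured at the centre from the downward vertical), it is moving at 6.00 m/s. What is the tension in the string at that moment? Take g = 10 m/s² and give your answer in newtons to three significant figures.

Take the radial direction toward the centre of the circle as positive. The component of the weight along the string toward the centre is −mg cos φ (φ measured from the bottom), so Newton's second law along the string gives T − mg cos φ = m v²/r.
cos 116° = -0.4384, so T = m(v²/r + g cos φ) = 0.233 × ((6.00)²/1.82 + 10.0 × -0.4384) = 0.233 × (19.78 + (-4.384)) = 0.233 × 15.40 = 3.587 N.

3.59 N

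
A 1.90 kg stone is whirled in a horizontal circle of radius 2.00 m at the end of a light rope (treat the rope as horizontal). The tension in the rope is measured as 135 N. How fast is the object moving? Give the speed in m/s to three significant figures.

T = m v²/r ⇒ v = √(T r / m) = √(135 × 2.00 / 1.90) = √142.1 = 11.92 m/s.

11.9 m/s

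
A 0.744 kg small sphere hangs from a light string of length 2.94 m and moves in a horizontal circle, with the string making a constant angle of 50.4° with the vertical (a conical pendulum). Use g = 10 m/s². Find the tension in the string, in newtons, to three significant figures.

11.7 N

Vertically the bob has no acceleration, so T cosθ = mg.
T = mg/cosθ = 0.744 × 10.0 / cos 50.4° = 7.440/0.6374 = 11.67 N.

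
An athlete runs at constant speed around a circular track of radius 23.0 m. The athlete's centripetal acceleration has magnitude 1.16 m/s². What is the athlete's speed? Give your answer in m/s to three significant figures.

a_c = v²/r ⇒ v = √(a_c · r) = √(1.16 × 23.0) = √26.68 = 5.165 m/s.

5.17 m/s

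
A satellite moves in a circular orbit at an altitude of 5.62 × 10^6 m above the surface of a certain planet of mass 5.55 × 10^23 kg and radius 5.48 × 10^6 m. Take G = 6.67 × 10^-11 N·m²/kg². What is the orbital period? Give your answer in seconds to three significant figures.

38200 s

r = R + h = 5.48 × 10^6 + 5.62 × 10^6 = 1.110 × 10^7 m. Gravity provides the centripetal force: G M m / r² = m v² / r ⇒ v = √(GM/r) = 1826 m/s.
T = 2πr/v = 2π × 1.110 × 10^7 / 1826 = 38190 s.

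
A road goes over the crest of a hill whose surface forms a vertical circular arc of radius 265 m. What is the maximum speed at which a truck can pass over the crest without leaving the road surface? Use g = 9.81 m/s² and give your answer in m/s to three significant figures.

51.0 m/s

At the crest the centre of the circle is below the truck, so the net downward (centripetal) force is mg − N = mv²/r.
The truck leaves the road when N → 0, giving v_max = √(g r) = √(9.81 × 265) = 50.99 m/s.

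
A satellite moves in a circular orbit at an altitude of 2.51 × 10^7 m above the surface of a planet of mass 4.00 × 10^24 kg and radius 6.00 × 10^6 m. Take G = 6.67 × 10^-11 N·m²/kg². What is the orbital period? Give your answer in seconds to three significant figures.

r = R + h = 6.00 × 10^6 + 2.51 × 10^7 = 3.110 × 10^7 m. Gravity provides the centripetal force: G M m / r² = m v² / r ⇒ v = √(GM/r) = 2929 m/s.
T = 2πr/v = 2π × 3.110 × 10^7 / 2929 = 66720 s.

66700 s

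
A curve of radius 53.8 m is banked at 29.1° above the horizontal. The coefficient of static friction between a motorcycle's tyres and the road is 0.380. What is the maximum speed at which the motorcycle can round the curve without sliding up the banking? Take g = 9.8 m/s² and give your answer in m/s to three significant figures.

25.0 m/s

At the maximum speed, friction acts down the slope at its limiting value f = μN. Radially (horizontal, toward centre): N sinθ + μN cosθ = mv²/r. Vertically: N cosθ − μN sinθ = mg.
Dividing: v² = r g (sinθ + μcosθ)/(cosθ − μsinθ).
sinθ + μcosθ = 0.4863 + 0.380×0.8738 = 0.8184; cosθ − μsinθ = 0.8738 − 0.380×0.4863 = 0.6890.
v² = 53.8 × 9.8 × 0.8184/0.6890 = 626.3 m²/s², so v = 25.03 m/s.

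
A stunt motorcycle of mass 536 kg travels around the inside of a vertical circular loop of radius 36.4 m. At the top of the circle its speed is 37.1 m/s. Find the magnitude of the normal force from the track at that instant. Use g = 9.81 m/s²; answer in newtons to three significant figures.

15000 N

At the top, both N and the weight mg point inward (toward the centre), so N + mg = mv²/r.
N = m(v²/r − g) = 536 × ((37.1)²/36.4 − 9.81) = 536 × (37.81 − 9.81) = 536 × 28.00 = 15010 N.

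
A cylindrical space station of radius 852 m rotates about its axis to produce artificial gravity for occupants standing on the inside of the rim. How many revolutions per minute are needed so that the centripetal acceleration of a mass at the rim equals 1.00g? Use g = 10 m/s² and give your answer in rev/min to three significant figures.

1.03 rev/min

Require ω²r = 1.00g, so ω = √(1.00 × 10.0/852) = 0.1083 rad/s.
In rev/min: ω × 60/(2π) = 0.1083 × 60/(2π) = 1.035 rev/min.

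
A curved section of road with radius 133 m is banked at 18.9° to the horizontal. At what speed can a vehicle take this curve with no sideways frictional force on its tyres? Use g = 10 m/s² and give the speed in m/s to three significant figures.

On a frictionless banked curve, N sinθ = mv²/r and N cosθ = mg, so tanθ = v²/(rg).
v = √(r g tanθ) = √(133 × 10.0 × tan 18.9°) = √(133 × 10.0 × 0.3424) = √455.4 = 21.34 m/s.

21.3 m/s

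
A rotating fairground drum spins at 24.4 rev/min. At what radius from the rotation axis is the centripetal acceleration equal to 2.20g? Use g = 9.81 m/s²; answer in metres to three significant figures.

3.31 m

ω = 24.4 rev/min × 2π/60 = 2.555 rad/s.
a_c = ω²r = 2.20g ⇒ r = 2.20 × 9.81 / (2.555)² = 21.58/6.529 = 3.306 m.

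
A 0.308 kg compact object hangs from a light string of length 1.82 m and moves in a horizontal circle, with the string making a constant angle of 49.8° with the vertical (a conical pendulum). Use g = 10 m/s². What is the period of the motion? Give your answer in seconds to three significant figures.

2.15 s

r = L sinθ = 1.390 m. From T sinθ = mω²r and T cosθ = mg: tanθ = ω²r/g, so ω² = g tanθ / r = g/(L cosθ).
ω = √(g/(L cosθ)) = √(10.0/(1.82 × 0.6455)) = √8.513 = 2.918 rad/s.
Period = 2π/ω = 2.154 s.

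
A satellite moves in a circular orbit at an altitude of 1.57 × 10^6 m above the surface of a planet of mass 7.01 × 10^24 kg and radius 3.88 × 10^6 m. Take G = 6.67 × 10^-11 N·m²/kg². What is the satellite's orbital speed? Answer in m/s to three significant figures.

Orbital radius r = R + h = 3.88 × 10^6 + 1.57 × 10^6 = 5.450 × 10^6 m.
Gravity supplies the centripetal force: G M m / r² = m v² / r, so v = √(GM/r).
v = √(6.67 × 10^-11 × 7.01 × 10^24 / 5.450 × 10^6) = √(8.579 × 10^7) = 9262 m/s.

9260 m/s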